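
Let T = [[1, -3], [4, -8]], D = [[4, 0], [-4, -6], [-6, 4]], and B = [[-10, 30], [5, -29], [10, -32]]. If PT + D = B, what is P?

P = [[-2, -3], [5, 1], [4, 3]]

PT = B − D = [[-14, 30], [9, -23], [16, -36]].
Since T sits to the right of P, P = (B − D)T⁻¹.
T has determinant 4; T⁻¹ = [[-2, 3/4], [-1, 1/4]].
P = (B − D)T⁻¹ = [[-2, -3], [5, 1], [4, 3]].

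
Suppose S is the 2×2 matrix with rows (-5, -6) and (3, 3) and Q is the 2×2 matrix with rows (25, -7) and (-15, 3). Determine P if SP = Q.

Since S multiplies P on the left, P = S⁻¹Q.
det S = 3, so S⁻¹ = [[1, 2], [-1, -5/3]].
P = S⁻¹Q = [[1, 2], [-1, -5/3]] · [[25, -7], [-15, 3]] = [[-5, -1], [0, 2]].

P = [[-5, -1], [0, 2]]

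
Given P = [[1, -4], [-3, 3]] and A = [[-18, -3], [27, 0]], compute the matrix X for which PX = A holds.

Since P multiplies X on the left, X = P⁻¹A.
P has determinant -9; P⁻¹ = [[-1/3, -4/9], [-1/3, -1/9]].
X = P⁻¹A = [[-1/3, -4/9], [-1/3, -1/9]] · [[-18, -3], [27, 0]] = [[-6, 1], [3, 1]].

X = [[-6, 1], [3, 1]]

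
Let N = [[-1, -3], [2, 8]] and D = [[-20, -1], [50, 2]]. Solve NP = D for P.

N is on the left of P, so left-multiply by N⁻¹: P = N⁻¹D.
det N = -2, so N⁻¹ = [[-4, -3/2], [1, 1/2]].
P = N⁻¹D = [[-4, -3/2], [1, 1/2]] · [[-20, -1], [50, 2]] = [[5, 1], [5, 0]].

P = [[5, 1], [5, 0]]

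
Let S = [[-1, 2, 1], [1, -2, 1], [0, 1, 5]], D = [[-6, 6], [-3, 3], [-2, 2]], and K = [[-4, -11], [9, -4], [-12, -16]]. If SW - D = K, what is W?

W = [[0, 4], [-4, 1], [-2, -3]]

SW = K + D = [[-10, -5], [6, -1], [-14, -14]].
Since S multiplies W on the left, W = S⁻¹(K + D).
S has determinant 2; S⁻¹ = [[-11/2, -9/2, 2], [-5/2, -5/2, 1], [1/2, 1/2, 0]].
W = S⁻¹(K + D) = [[0, 4], [-4, 1], [-2, -3]].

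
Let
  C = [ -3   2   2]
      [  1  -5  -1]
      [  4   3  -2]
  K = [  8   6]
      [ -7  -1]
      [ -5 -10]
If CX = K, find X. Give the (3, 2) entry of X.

-3

Since C multiplies X on the left, X = C⁻¹K.
C has determinant 3; C⁻¹ = [[13/3, 10/3, 8/3], [-2/3, -2/3, -1/3], [23/3, 17/3, 13/3]].
X = C⁻¹K = [[13/3, 10/3, 8/3], [-2/3, -2/3, -1/3], [23/3, 17/3, 13/3]] · [[8, 6], [-7, -1], [-5, -10]] = [[-2, -4], [1, 0], [0, -3]].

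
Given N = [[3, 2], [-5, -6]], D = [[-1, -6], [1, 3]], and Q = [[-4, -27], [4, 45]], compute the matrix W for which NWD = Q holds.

Left-multiply by N⁻¹ and right-multiply by D⁻¹: W = N⁻¹QD⁻¹.
det N = -8, so N⁻¹ = [[3/4, 1/4], [-5/8, -3/8]].
det D = 3; the adjugate gives D⁻¹ = [[1, 2], [-1/3, -1/3]].
N⁻¹Q = [[-2, -9], [1, 0]].
W = (N⁻¹Q)D⁻¹ = [[1, -1], [1, 2]].

W = [[1, -1], [1, 2]]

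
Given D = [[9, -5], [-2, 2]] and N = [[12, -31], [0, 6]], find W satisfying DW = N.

W = [[3, -4], [3, -1]]

D is on the left of W, so left-multiply by D⁻¹: W = D⁻¹N.
D has determinant 8; D⁻¹ = [[1/4, 5/8], [1/4, 9/8]].
W = D⁻¹N = [[1/4, 5/8], [1/4, 9/8]] · [[12, -31], [0, 6]] = [[3, -4], [3, -1]].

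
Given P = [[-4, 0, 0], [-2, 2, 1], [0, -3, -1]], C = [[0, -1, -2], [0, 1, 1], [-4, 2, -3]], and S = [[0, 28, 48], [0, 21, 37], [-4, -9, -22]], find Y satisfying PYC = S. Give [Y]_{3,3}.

Isolating Y: multiply by P⁻¹ from the left and C⁻¹ from the right, so Y = P⁻¹SC⁻¹.
det P = -4; the adjugate gives P⁻¹ = [[-1/4, 0, 0], [1/2, -1, -1], [-3/2, 3, 2]].
C has determinant -4; C⁻¹ = [[5/4, 7/4, -1/4], [1, 2, 0], [-1, -1, 0]].
P⁻¹S = [[0, -7, -12], [4, 2, 9], [-8, 3, -5]].
Y = (P⁻¹S)C⁻¹ = [[5, -2, 0], [-2, 2, -1], [-2, -3, 2]].

2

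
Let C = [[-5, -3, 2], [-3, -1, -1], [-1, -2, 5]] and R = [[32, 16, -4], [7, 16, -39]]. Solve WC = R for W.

W = [[-4, -4, 0], [-4, 6, -5]]

Right-multiplying both sides by C⁻¹ gives W = RC⁻¹.
det C = -3; the adjugate gives C⁻¹ = [[7/3, -11/3, -5/3], [-16/3, 23/3, 11/3], [-5/3, 7/3, 4/3]].
W = RC⁻¹ = [[32, 16, -4], [7, 16, -39]] · [[7/3, -11/3, -5/3], [-16/3, 23/3, 11/3], [-5/3, 7/3, 4/3]] = [[-4, -4, 0], [-4, 6, -5]].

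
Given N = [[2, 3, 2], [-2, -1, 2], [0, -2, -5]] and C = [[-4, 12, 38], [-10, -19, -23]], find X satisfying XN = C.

Right-multiplying both sides by N⁻¹ gives X = CN⁻¹.
det N = -4; the adjugate gives N⁻¹ = [[-9/4, -11/4, -2], [5/2, 5/2, 2], [-1, -1, -1]].
X = CN⁻¹ = [[-4, 12, 38], [-10, -19, -23]] · [[-9/4, -11/4, -2], [5/2, 5/2, 2], [-1, -1, -1]] = [[1, 3, -6], [-2, 3, 5]].

X = [[1, 3, -6], [-2, 3, 5]]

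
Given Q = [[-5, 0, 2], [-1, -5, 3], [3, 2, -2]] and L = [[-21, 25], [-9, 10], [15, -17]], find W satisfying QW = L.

W = [[5, -5], [2, -1], [2, 0]]

Since Q multiplies W on the left, W = Q⁻¹L.
Q has determinant 6; Q⁻¹ = [[2/3, 2/3, 5/3], [7/6, 2/3, 13/6], [13/6, 5/3, 25/6]].
W = Q⁻¹L = [[2/3, 2/3, 5/3], [7/6, 2/3, 13/6], [13/6, 5/3, 25/6]] · [[-21, 25], [-9, 10], [15, -17]] = [[5, -5], [2, -1], [2, 0]].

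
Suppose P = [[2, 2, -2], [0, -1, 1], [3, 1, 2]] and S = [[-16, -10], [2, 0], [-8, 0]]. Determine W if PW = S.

W = [[-6, -5], [2, 5], [4, 5]]

Since P multiplies W on the left, W = P⁻¹S.
det P = -6, so P⁻¹ = [[1/2, 1, 0], [-1/2, -5/3, 1/3], [-1/2, -2/3, 1/3]].
W = P⁻¹S = [[1/2, 1, 0], [-1/2, -5/3, 1/3], [-1/2, -2/3, 1/3]] · [[-16, -10], [2, 0], [-8, 0]] = [[-6, -5], [2, 5], [4, 5]].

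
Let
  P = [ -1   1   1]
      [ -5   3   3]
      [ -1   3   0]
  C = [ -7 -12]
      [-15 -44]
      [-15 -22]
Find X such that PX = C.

X = [[-3, 4], [-6, -6], [-4, -2]]

Since P multiplies X on the left, X = P⁻¹C.
P has determinant -6; P⁻¹ = [[3/2, -1/2, 0], [1/2, -1/6, 1/3], [2, -1/3, -1/3]].
X = P⁻¹C = [[3/2, -1/2, 0], [1/2, -1/6, 1/3], [2, -1/3, -1/3]] · [[-7, -12], [-15, -44], [-15, -22]] = [[-3, 4], [-6, -6], [-4, -2]].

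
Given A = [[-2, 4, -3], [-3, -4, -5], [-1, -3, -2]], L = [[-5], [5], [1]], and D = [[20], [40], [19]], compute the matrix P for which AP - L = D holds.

P = [[-4], [-2], [-5]]

AP = D + L = [[15], [45], [20]].
Left-multiplying both sides by A⁻¹ gives P = A⁻¹(D + L).
A has determinant -5; A⁻¹ = [[7/5, -17/5, 32/5], [1/5, -1/5, 1/5], [-1, 2, -4]].
P = A⁻¹(D + L) = [[-4], [-2], [-5]].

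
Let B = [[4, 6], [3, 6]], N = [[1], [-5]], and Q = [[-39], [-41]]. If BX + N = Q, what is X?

X = [[-4], [-4]]

BX = Q − N = [[-40], [-36]].
Since B multiplies X on the left, X = B⁻¹(Q − N).
det B = 6; the adjugate gives B⁻¹ = [[1, -1], [-1/2, 2/3]].
X = B⁻¹(Q − N) = [[-4], [-4]].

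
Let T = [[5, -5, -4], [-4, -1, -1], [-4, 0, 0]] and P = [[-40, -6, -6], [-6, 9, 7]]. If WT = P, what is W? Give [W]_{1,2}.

6

Since T sits to the right of W, W = PT⁻¹.
det T = -4, so T⁻¹ = [[0, 0, -1/4], [-1, 4, -21/4], [1, -5, 25/4]].
W = PT⁻¹ = [[-40, -6, -6], [-6, 9, 7]] · [[0, 0, -1/4], [-1, 4, -21/4], [1, -5, 25/4]] = [[0, 6, 4], [-2, 1, -2]].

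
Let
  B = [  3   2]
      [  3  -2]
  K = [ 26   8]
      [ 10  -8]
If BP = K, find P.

P = [[6, 0], [4, 4]]

Left-multiplying both sides by B⁻¹ gives P = B⁻¹K.
det B = -12, so B⁻¹ = [[1/6, 1/6], [1/4, -1/4]].
P = B⁻¹K = [[1/6, 1/6], [1/4, -1/4]] · [[26, 8], [10, -8]] = [[6, 0], [4, 4]].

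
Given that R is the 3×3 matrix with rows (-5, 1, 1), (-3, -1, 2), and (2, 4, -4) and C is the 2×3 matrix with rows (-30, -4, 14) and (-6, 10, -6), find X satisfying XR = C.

X = [[6, -2, -3], [2, 0, 2]]

Right-multiplying both sides by R⁻¹ gives X = CR⁻¹.
det R = 2; the adjugate gives R⁻¹ = [[-2, 4, 3/2], [-4, 9, 7/2], [-5, 11, 4]].
X = CR⁻¹ = [[-30, -4, 14], [-6, 10, -6]] · [[-2, 4, 3/2], [-4, 9, 7/2], [-5, 11, 4]] = [[6, -2, -3], [2, 0, 2]].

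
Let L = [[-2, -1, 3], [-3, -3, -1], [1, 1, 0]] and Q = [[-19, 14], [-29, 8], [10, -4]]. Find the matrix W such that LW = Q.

Left-multiplying both sides by L⁻¹ gives W = L⁻¹Q.
det L = -1; the adjugate gives L⁻¹ = [[-1, -3, -10], [1, 3, 11], [0, -1, -3]].
W = L⁻¹Q = [[-1, -3, -10], [1, 3, 11], [0, -1, -3]] · [[-19, 14], [-29, 8], [10, -4]] = [[6, 2], [4, -6], [-1, 4]].

W = [[6, 2], [4, -6], [-1, 4]]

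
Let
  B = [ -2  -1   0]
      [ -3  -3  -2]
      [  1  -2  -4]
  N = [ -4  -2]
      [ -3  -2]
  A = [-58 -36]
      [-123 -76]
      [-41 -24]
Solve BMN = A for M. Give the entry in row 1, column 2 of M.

-5

Isolating M: multiply by B⁻¹ from the left and N⁻¹ from the right, so M = B⁻¹AN⁻¹.
det B = -2, so B⁻¹ = [[-4, 2, -1], [7, -4, 2], [-9/2, 5/2, -3/2]].
det N = 2; the adjugate gives N⁻¹ = [[-1, 1], [3/2, -2]].
B⁻¹A = [[27, 16], [4, 4], [15, 8]].
M = (B⁻¹A)N⁻¹ = [[-3, -5], [2, -4], [-3, -1]].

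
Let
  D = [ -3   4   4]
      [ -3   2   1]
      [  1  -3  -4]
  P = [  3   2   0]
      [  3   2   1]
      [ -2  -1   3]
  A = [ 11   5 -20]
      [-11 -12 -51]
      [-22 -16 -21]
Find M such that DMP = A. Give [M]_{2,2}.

2

Left-multiply by D⁻¹ and right-multiply by P⁻¹: M = D⁻¹AP⁻¹.
det D = -1; the adjugate gives D⁻¹ = [[5, -4, 4], [11, -8, 9], [-7, 5, -6]].
det P = -1; the adjugate gives P⁻¹ = [[-7, 6, -2], [11, -9, 3], [-1, 1, 0]].
D⁻¹A = [[11, 9, 20], [11, 7, -1], [0, 1, 11]].
M = (D⁻¹A)P⁻¹ = [[2, 5, 5], [1, 2, -1], [0, 2, 3]].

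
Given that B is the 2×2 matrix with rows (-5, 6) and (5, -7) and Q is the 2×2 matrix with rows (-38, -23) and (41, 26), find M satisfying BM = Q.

Left-multiplying both sides by B⁻¹ gives M = B⁻¹Q.
det B = 5; the adjugate gives B⁻¹ = [[-7/5, -6/5], [-1, -1]].
M = B⁻¹Q = [[-7/5, -6/5], [-1, -1]] · [[-38, -23], [41, 26]] = [[4, 1], [-3, -3]].

M = [[4, 1], [-3, -3]]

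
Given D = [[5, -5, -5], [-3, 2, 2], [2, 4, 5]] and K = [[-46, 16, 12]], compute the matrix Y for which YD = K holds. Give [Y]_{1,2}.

6

Right-multiplying both sides by D⁻¹ gives Y = KD⁻¹.
det D = -5; the adjugate gives D⁻¹ = [[-2/5, -1, 0], [-19/5, -7, -1], [16/5, 6, 1]].
Y = KD⁻¹ = [[-46, 16, 12]] · [[-2/5, -1, 0], [-19/5, -7, -1], [16/5, 6, 1]] = [[-4, 6, -4]].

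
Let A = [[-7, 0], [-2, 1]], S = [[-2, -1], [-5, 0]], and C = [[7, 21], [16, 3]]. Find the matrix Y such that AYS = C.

Y = [[3, -1], [3, -4]]

Left-multiply by A⁻¹ and right-multiply by S⁻¹: Y = A⁻¹CS⁻¹.
det A = -7, so A⁻¹ = [[-1/7, 0], [-2/7, 1]].
det S = -5, so S⁻¹ = [[0, -1/5], [-1, 2/5]].
A⁻¹C = [[-1, -3], [14, -3]].
Y = (A⁻¹C)S⁻¹ = [[3, -1], [3, -4]].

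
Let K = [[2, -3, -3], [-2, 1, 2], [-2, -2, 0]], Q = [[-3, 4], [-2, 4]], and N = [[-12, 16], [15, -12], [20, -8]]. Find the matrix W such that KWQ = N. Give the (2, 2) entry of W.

Left-multiply by K⁻¹ and right-multiply by Q⁻¹: W = K⁻¹NQ⁻¹.
det K = 2; the adjugate gives K⁻¹ = [[2, 3, -3/2], [-2, -3, 1], [3, 5, -2]].
Q has determinant -4; Q⁻¹ = [[-1, 1], [-1/2, 3/4]].
K⁻¹N = [[-9, 8], [-1, -4], [-1, 4]].
W = (K⁻¹N)Q⁻¹ = [[5, -3], [3, -4], [-1, 2]].

-4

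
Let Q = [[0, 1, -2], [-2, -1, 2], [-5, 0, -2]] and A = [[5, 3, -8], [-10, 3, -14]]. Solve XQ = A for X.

Q is on the right of X, so right-multiply by Q⁻¹: X = AQ⁻¹.
Q has determinant -4; Q⁻¹ = [[-1/2, -1/2, 0], [7/2, 5/2, -1], [5/4, 5/4, -1/2]].
X = AQ⁻¹ = [[5, 3, -8], [-10, 3, -14]] · [[-1/2, -1/2, 0], [7/2, 5/2, -1], [5/4, 5/4, -1/2]] = [[-2, -5, 1], [-2, -5, 4]].

X = [[-2, -5, 1], [-2, -5, 4]]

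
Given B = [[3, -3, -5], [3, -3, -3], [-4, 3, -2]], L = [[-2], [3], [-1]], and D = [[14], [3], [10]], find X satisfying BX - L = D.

BX = D + L = [[12], [6], [9]].
B is on the left of X, so left-multiply by B⁻¹: X = B⁻¹(D + L).
det B = 6; the adjugate gives B⁻¹ = [[5/2, -7/2, -1], [3, -13/3, -1], [-1/2, 1/2, 0]].
X = B⁻¹(D + L) = [[0], [1], [-3]].

X = [[0], [1], [-3]]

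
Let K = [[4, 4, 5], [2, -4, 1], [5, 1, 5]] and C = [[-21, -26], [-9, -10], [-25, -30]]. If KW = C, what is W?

W = [[-4, -4], [0, 0], [-1, -2]]

K is on the left of W, so left-multiply by K⁻¹: W = K⁻¹C.
det K = 6, so K⁻¹ = [[-7/2, -5/2, 4], [-5/6, -5/6, 1], [11/3, 8/3, -4]].
W = K⁻¹C = [[-7/2, -5/2, 4], [-5/6, -5/6, 1], [11/3, 8/3, -4]] · [[-21, -26], [-9, -10], [-25, -30]] = [[-4, -4], [0, 0], [-1, -2]].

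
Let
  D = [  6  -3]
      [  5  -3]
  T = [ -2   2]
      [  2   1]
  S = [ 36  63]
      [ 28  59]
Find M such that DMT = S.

M = [[0, 4], [-5, -3]]

Isolating M: multiply by D⁻¹ from the left and T⁻¹ from the right, so M = D⁻¹ST⁻¹.
det D = -3, so D⁻¹ = [[1, -1], [5/3, -2]].
det T = -6, so T⁻¹ = [[-1/6, 1/3], [1/3, 1/3]].
D⁻¹S = [[8, 4], [4, -13]].
M = (D⁻¹S)T⁻¹ = [[0, 4], [-5, -3]].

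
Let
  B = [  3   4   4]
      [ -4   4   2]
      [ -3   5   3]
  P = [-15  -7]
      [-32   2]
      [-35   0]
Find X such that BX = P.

X = [[3, -1], [-4, 0], [-2, -1]]

Left-multiplying both sides by B⁻¹ gives X = B⁻¹P.
B has determinant -2; B⁻¹ = [[-1, -4, 4], [-3, -21/2, 11], [4, 27/2, -14]].
X = B⁻¹P = [[-1, -4, 4], [-3, -21/2, 11], [4, 27/2, -14]] · [[-15, -7], [-32, 2], [-35, 0]] = [[3, -1], [-4, 0], [-2, -1]].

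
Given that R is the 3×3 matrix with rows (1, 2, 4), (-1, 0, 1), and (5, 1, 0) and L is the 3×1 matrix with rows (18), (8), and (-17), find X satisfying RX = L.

X = [[-4], [3], [4]]

Left-multiplying both sides by R⁻¹ gives X = R⁻¹L.
R has determinant 5; R⁻¹ = [[-1/5, 4/5, 2/5], [1, -4, -1], [-1/5, 9/5, 2/5]].
X = R⁻¹L = [[-1/5, 4/5, 2/5], [1, -4, -1], [-1/5, 9/5, 2/5]] · [[18], [8], [-17]] = [[-4], [3], [4]].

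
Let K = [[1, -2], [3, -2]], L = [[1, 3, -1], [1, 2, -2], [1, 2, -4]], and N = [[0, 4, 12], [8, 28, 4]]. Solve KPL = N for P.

P = [[4, 0, 0], [0, 0, 2]]

Left-multiply by K⁻¹ and right-multiply by L⁻¹: P = K⁻¹NL⁻¹.
K has determinant 4; K⁻¹ = [[-1/2, 1/2], [-3/4, 1/4]].
det L = 2; the adjugate gives L⁻¹ = [[-2, 5, -2], [1, -3/2, 1/2], [0, 1/2, -1/2]].
K⁻¹N = [[4, 12, -4], [2, 4, -8]].
P = (K⁻¹N)L⁻¹ = [[4, 0, 0], [0, 0, 2]].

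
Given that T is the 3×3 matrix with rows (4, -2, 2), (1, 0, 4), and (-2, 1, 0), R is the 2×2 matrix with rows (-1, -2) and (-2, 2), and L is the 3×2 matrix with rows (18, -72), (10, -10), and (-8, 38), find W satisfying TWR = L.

W = T⁻¹LR⁻¹ (apply T⁻¹ on the left and R⁻¹ on the right).
T has determinant 2; T⁻¹ = [[-2, 1, -4], [-4, 2, -7], [1/2, 0, 1]].
R has determinant -6; R⁻¹ = [[-1/3, -1/3], [-1/3, 1/6]].
T⁻¹L = [[6, -18], [4, 2], [1, 2]].
W = (T⁻¹L)R⁻¹ = [[4, -5], [-2, -1], [-1, 0]].

W = [[4, -5], [-2, -1], [-1, 0]]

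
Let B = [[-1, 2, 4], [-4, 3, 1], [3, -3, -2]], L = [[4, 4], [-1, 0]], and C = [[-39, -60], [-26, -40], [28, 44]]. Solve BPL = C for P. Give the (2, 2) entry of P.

P = B⁻¹CL⁻¹ (apply B⁻¹ on the left and L⁻¹ on the right).
B has determinant 5; B⁻¹ = [[-3/5, -8/5, -2], [-1, -2, -3], [3/5, 3/5, 1]].
L has determinant 4; L⁻¹ = [[0, -1], [1/4, 1]].
B⁻¹C = [[9, 12], [7, 8], [-11, -16]].
P = (B⁻¹C)L⁻¹ = [[3, 3], [2, 1], [-4, -5]].

1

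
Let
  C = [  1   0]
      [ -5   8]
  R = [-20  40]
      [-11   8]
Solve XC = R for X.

C is on the right of X, so right-multiply by C⁻¹: X = RC⁻¹.
det C = 8, so C⁻¹ = [[1, 0], [5/8, 1/8]].
X = RC⁻¹ = [[-20, 40], [-11, 8]] · [[1, 0], [5/8, 1/8]] = [[5, 5], [-6, 1]].

X = [[5, 5], [-6, 1]]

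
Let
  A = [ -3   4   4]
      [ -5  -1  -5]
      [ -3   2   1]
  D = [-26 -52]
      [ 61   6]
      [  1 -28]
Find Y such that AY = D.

Since A multiplies Y on the left, Y = A⁻¹D.
det A = 1; the adjugate gives A⁻¹ = [[9, 4, -16], [20, 9, -35], [-13, -6, 23]].
Y = A⁻¹D = [[9, 4, -16], [20, 9, -35], [-13, -6, 23]] · [[-26, -52], [61, 6], [1, -28]] = [[-6, 4], [-6, -6], [-5, -4]].

Y = [[-6, 4], [-6, -6], [-5, -4]]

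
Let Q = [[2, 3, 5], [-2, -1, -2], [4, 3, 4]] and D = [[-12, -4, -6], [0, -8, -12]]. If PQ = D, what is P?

P = [[2, 4, -2], [-4, -4, 0]]

Right-multiplying both sides by Q⁻¹ gives P = DQ⁻¹.
Q has determinant -6; Q⁻¹ = [[-1/3, -1/2, 1/6], [0, 2, 1], [1/3, -1, -2/3]].
P = DQ⁻¹ = [[-12, -4, -6], [0, -8, -12]] · [[-1/3, -1/2, 1/6], [0, 2, 1], [1/3, -1, -2/3]] = [[2, 4, -2], [-4, -4, 0]].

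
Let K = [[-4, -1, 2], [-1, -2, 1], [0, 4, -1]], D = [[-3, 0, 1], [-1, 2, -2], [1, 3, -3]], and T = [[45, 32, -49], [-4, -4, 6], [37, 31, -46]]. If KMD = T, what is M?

M = [[3, -1, 1], [-5, 4, 2], [-5, 5, 5]]

M = K⁻¹TD⁻¹ (apply K⁻¹ on the left and D⁻¹ on the right).
K has determinant 1; K⁻¹ = [[-2, 7, 3], [-1, 4, 2], [-4, 16, 7]].
det D = -5; the adjugate gives D⁻¹ = [[0, -3/5, 2/5], [1, -8/5, 7/5], [1, -9/5, 6/5]].
K⁻¹T = [[-7, 1, 2], [13, 14, -19], [15, 25, -30]].
M = (K⁻¹T)D⁻¹ = [[3, -1, 1], [-5, 4, 2], [-5, 5, 5]].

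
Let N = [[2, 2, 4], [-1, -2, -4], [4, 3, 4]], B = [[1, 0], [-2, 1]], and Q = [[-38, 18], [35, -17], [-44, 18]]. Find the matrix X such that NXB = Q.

X = [[-1, 1], [-4, -2], [2, 5]]

Left-multiply by N⁻¹ and right-multiply by B⁻¹: X = N⁻¹QB⁻¹.
det N = 4; the adjugate gives N⁻¹ = [[1, 1, 0], [-3, -2, 1], [5/4, 1/2, -1/2]].
det B = 1; the adjugate gives B⁻¹ = [[1, 0], [2, 1]].
N⁻¹Q = [[-3, 1], [0, -2], [-8, 5]].
X = (N⁻¹Q)B⁻¹ = [[-1, 1], [-4, -2], [2, 5]].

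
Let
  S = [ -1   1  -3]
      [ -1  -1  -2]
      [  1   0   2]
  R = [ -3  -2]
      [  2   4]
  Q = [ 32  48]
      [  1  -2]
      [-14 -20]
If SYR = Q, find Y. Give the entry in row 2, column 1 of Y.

-1

Left-multiply by S⁻¹ and right-multiply by R⁻¹: Y = S⁻¹QR⁻¹.
det S = -1; the adjugate gives S⁻¹ = [[2, 2, 5], [0, -1, -1], [-1, -1, -2]].
R has determinant -8; R⁻¹ = [[-1/2, -1/4], [1/4, 3/8]].
S⁻¹Q = [[-4, -8], [13, 22], [-5, -6]].
Y = (S⁻¹Q)R⁻¹ = [[0, -2], [-1, 5], [1, -1]].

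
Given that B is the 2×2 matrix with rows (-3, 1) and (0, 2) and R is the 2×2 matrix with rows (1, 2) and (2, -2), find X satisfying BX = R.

X = [[0, -1], [1, -1]]

B is on the left of X, so left-multiply by B⁻¹: X = B⁻¹R.
det B = -6, so B⁻¹ = [[-1/3, 1/6], [0, 1/2]].
X = B⁻¹R = [[-1/3, 1/6], [0, 1/2]] · [[1, 2], [2, -2]] = [[0, -1], [1, -1]].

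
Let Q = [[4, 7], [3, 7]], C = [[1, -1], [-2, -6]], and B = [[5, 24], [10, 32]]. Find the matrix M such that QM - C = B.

M = [[-2, -3], [2, 5]]

QM = B + C = [[6, 23], [8, 26]].
Since Q multiplies M on the left, M = Q⁻¹(B + C).
det Q = 7, so Q⁻¹ = [[1, -1], [-3/7, 4/7]].
M = Q⁻¹(B + C) = [[-2, -3], [2, 5]].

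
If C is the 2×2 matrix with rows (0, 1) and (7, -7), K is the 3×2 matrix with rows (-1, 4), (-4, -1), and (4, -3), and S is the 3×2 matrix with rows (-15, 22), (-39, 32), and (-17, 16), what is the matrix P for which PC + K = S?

PC = S − K = [[-14, 18], [-35, 33], [-21, 19]].
C is on the right of P, so right-multiply by C⁻¹: P = (S − K)C⁻¹.
det C = -7, so C⁻¹ = [[1, 1/7], [1, 0]].
P = (S − K)C⁻¹ = [[4, -2], [-2, -5], [-2, -3]].

P = [[4, -2], [-2, -5], [-2, -3]]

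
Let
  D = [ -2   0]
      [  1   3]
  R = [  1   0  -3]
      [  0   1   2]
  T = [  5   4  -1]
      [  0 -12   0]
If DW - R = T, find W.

DW = T + R = [[6, 4, -4], [0, -11, 2]].
Left-multiplying both sides by D⁻¹ gives W = D⁻¹(T + R).
D has determinant -6; D⁻¹ = [[-1/2, 0], [1/6, 1/3]].
W = D⁻¹(T + R) = [[-3, -2, 2], [1, -3, 0]].

W = [[-3, -2, 2], [1, -3, 0]]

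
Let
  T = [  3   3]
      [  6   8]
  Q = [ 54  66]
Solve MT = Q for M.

M = [[6, 6]]

Since T sits to the right of M, M = QT⁻¹.
det T = 6, so T⁻¹ = [[4/3, -1/2], [-1, 1/2]].
M = QT⁻¹ = [[54, 66]] · [[4/3, -1/2], [-1, 1/2]] = [[6, 6]].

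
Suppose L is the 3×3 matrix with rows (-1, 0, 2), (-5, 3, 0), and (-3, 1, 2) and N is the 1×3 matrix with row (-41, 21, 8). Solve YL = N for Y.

Right-multiplying both sides by L⁻¹ gives Y = NL⁻¹.
det L = 2; the adjugate gives L⁻¹ = [[3, 1, -3], [5, 2, -5], [2, 1/2, -3/2]].
Y = NL⁻¹ = [[-41, 21, 8]] · [[3, 1, -3], [5, 2, -5], [2, 1/2, -3/2]] = [[-2, 5, 6]].

Y = [[-2, 5, 6]]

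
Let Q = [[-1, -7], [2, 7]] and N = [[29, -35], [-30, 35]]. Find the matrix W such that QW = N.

W = [[-1, 0], [-4, 5]]

Left-multiplying both sides by Q⁻¹ gives W = Q⁻¹N.
Q has determinant 7; Q⁻¹ = [[1, 1], [-2/7, -1/7]].
W = Q⁻¹N = [[1, 1], [-2/7, -1/7]] · [[29, -35], [-30, 35]] = [[-1, 0], [-4, 5]].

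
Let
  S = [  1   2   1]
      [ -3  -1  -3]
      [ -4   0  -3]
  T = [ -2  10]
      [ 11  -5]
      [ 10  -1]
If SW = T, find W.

Left-multiplying both sides by S⁻¹ gives W = S⁻¹T.
S has determinant 5; S⁻¹ = [[3/5, 6/5, -1], [3/5, 1/5, 0], [-4/5, -8/5, 1]].
W = S⁻¹T = [[3/5, 6/5, -1], [3/5, 1/5, 0], [-4/5, -8/5, 1]] · [[-2, 10], [11, -5], [10, -1]] = [[2, 1], [1, 5], [-6, -1]].

W = [[2, 1], [1, 5], [-6, -1]]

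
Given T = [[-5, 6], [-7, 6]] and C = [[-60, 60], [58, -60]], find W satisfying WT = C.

W = [[5, 5], [-6, -4]]

Right-multiplying both sides by T⁻¹ gives W = CT⁻¹.
T has determinant 12; T⁻¹ = [[1/2, -1/2], [7/12, -5/12]].
W = CT⁻¹ = [[-60, 60], [58, -60]] · [[1/2, -1/2], [7/12, -5/12]] = [[5, 5], [-6, -4]].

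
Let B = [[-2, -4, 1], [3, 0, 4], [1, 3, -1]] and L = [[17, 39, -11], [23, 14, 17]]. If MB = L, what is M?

M = [[-6, 0, 5], [-5, 5, -2]]

Since B sits to the right of M, M = LB⁻¹.
det B = 5; the adjugate gives B⁻¹ = [[-12/5, -1/5, -16/5], [7/5, 1/5, 11/5], [9/5, 2/5, 12/5]].
M = LB⁻¹ = [[17, 39, -11], [23, 14, 17]] · [[-12/5, -1/5, -16/5], [7/5, 1/5, 11/5], [9/5, 2/5, 12/5]] = [[-6, 0, 5], [-5, 5, -2]].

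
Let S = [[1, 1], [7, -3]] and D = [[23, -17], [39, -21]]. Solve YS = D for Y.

Right-multiplying both sides by S⁻¹ gives Y = DS⁻¹.
det S = -10, so S⁻¹ = [[3/10, 1/10], [7/10, -1/10]].
Y = DS⁻¹ = [[23, -17], [39, -21]] · [[3/10, 1/10], [7/10, -1/10]] = [[-5, 4], [-3, 6]].

Y = [[-5, 4], [-3, 6]]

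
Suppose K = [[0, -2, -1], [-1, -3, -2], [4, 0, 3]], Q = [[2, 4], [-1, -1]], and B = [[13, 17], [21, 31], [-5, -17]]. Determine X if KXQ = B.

Left-multiply by K⁻¹ and right-multiply by Q⁻¹: X = K⁻¹BQ⁻¹.
det K = -2, so K⁻¹ = [[9/2, -3, -1/2], [5/2, -2, -1/2], [-6, 4, 1]].
Q has determinant 2; Q⁻¹ = [[-1/2, -2], [1/2, 1]].
K⁻¹B = [[-2, -8], [-7, -11], [1, 5]].
X = (K⁻¹B)Q⁻¹ = [[-3, -4], [-2, 3], [2, 3]].

X = [[-3, -4], [-2, 3], [2, 3]]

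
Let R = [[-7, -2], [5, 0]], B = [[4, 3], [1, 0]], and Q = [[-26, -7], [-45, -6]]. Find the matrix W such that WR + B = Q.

W = [[5, 1], [3, -5]]

WR = Q − B = [[-30, -10], [-46, -6]].
Since R sits to the right of W, W = (Q − B)R⁻¹.
R has determinant 10; R⁻¹ = [[0, 1/5], [-1/2, -7/10]].
W = (Q − B)R⁻¹ = [[5, 1], [3, -5]].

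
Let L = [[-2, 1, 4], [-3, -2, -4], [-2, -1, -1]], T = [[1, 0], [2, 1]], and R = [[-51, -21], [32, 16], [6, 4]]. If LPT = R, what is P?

P = [[2, 2], [-1, -5], [-1, -3]]

P = L⁻¹RT⁻¹ (apply L⁻¹ on the left and T⁻¹ on the right).
det L = 5; the adjugate gives L⁻¹ = [[-2/5, -3/5, 4/5], [1, 2, -4], [-1/5, -4/5, 7/5]].
det T = 1; the adjugate gives T⁻¹ = [[1, 0], [-2, 1]].
L⁻¹R = [[6, 2], [-11, -5], [-7, -3]].
P = (L⁻¹R)T⁻¹ = [[2, 2], [-1, -5], [-1, -3]].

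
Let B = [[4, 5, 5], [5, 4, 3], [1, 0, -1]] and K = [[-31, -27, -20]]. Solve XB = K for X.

Since B sits to the right of X, X = KB⁻¹.
det B = 4, so B⁻¹ = [[-1, 5/4, -5/4], [2, -9/4, 13/4], [-1, 5/4, -9/4]].
X = KB⁻¹ = [[-31, -27, -20]] · [[-1, 5/4, -5/4], [2, -9/4, 13/4], [-1, 5/4, -9/4]] = [[-3, -3, -4]].

X = [[-3, -3, -4]]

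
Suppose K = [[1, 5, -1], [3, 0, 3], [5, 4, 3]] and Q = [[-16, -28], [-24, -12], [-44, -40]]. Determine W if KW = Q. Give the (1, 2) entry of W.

-6

Since K multiplies W on the left, W = K⁻¹Q.
det K = 6; the adjugate gives K⁻¹ = [[-2, -19/6, 5/2], [1, 4/3, -1], [2, 7/2, -5/2]].
W = K⁻¹Q = [[-2, -19/6, 5/2], [1, 4/3, -1], [2, 7/2, -5/2]] · [[-16, -28], [-24, -12], [-44, -40]] = [[-2, -6], [-4, -4], [-6, 2]].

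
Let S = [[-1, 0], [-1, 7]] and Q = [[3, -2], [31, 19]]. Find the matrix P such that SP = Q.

P = [[-3, 2], [4, 3]]

Left-multiplying both sides by S⁻¹ gives P = S⁻¹Q.
S has determinant -7; S⁻¹ = [[-1, 0], [-1/7, 1/7]].
P = S⁻¹Q = [[-1, 0], [-1/7, 1/7]] · [[3, -2], [31, 19]] = [[-3, 2], [4, 3]].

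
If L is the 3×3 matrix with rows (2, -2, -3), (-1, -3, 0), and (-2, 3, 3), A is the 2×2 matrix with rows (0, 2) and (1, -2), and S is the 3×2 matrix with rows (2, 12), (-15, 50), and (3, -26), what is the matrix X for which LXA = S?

Left-multiply by L⁻¹ and right-multiply by A⁻¹: X = L⁻¹SA⁻¹.
det L = 3, so L⁻¹ = [[-3, -1, -3], [1, 0, 1], [-3, -2/3, -8/3]].
det A = -2, so A⁻¹ = [[1, 1], [1/2, 0]].
L⁻¹S = [[0, -8], [5, -14], [-4, 0]].
X = (L⁻¹S)A⁻¹ = [[-4, 0], [-2, 5], [-4, -4]].

X = [[-4, 0], [-2, 5], [-4, -4]]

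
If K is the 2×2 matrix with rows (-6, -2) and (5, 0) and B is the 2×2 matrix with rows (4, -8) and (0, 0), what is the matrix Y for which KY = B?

Y = [[0, 0], [-2, 4]]

Since K multiplies Y on the left, Y = K⁻¹B.
K has determinant 10; K⁻¹ = [[0, 1/5], [-1/2, -3/5]].
Y = K⁻¹B = [[0, 1/5], [-1/2, -3/5]] · [[4, -8], [0, 0]] = [[0, 0], [-2, 4]].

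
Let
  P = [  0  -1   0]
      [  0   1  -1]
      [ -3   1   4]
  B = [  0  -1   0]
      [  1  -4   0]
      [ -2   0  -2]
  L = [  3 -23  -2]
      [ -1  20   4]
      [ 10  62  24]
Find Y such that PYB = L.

Y = [[-3, 3, 5], [-3, -5, -1], [-3, 0, 1]]

Isolating Y: multiply by P⁻¹ from the left and B⁻¹ from the right, so Y = P⁻¹LB⁻¹.
det P = -3; the adjugate gives P⁻¹ = [[-5/3, -4/3, -1/3], [-1, 0, 0], [-1, -1, 0]].
B has determinant -2; B⁻¹ = [[-4, 1, 0], [-1, 0, 0], [4, -1, -1/2]].
P⁻¹L = [[-7, -9, -10], [-3, 23, 2], [-2, 3, -2]].
Y = (P⁻¹L)B⁻¹ = [[-3, 3, 5], [-3, -5, -1], [-3, 0, 1]].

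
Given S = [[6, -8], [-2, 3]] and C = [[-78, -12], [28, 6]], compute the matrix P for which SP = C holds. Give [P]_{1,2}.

Left-multiplying both sides by S⁻¹ gives P = S⁻¹C.
S has determinant 2; S⁻¹ = [[3/2, 4], [1, 3]].
P = S⁻¹C = [[3/2, 4], [1, 3]] · [[-78, -12], [28, 6]] = [[-5, 6], [6, 6]].

6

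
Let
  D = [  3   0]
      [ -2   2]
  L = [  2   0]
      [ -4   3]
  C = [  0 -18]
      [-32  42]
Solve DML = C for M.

Isolating M: multiply by D⁻¹ from the left and L⁻¹ from the right, so M = D⁻¹CL⁻¹.
D has determinant 6; D⁻¹ = [[1/3, 0], [1/3, 1/2]].
det L = 6, so L⁻¹ = [[1/2, 0], [2/3, 1/3]].
D⁻¹C = [[0, -6], [-16, 15]].
M = (D⁻¹C)L⁻¹ = [[-4, -2], [2, 5]].

M = [[-4, -2], [2, 5]]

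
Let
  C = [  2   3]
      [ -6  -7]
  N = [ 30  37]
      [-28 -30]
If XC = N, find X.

Right-multiplying both sides by C⁻¹ gives X = NC⁻¹.
det C = 4, so C⁻¹ = [[-7/4, -3/4], [3/2, 1/2]].
X = NC⁻¹ = [[30, 37], [-28, -30]] · [[-7/4, -3/4], [3/2, 1/2]] = [[3, -4], [4, 6]].

X = [[3, -4], [4, 6]]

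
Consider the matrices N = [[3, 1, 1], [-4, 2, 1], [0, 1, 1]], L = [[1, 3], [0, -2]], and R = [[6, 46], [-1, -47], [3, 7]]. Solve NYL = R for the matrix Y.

Left-multiply by N⁻¹ and right-multiply by L⁻¹: Y = N⁻¹RL⁻¹.
det N = 3; the adjugate gives N⁻¹ = [[1/3, 0, -1/3], [4/3, 1, -7/3], [-4/3, -1, 10/3]].
L has determinant -2; L⁻¹ = [[1, 3/2], [0, -1/2]].
N⁻¹R = [[1, 13], [0, -2], [3, 9]].
Y = (N⁻¹R)L⁻¹ = [[1, -5], [0, 1], [3, 0]].

Y = [[1, -5], [0, 1], [3, 0]]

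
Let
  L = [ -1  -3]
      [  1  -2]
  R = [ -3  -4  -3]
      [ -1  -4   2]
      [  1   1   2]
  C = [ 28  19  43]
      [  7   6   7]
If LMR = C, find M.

M = L⁻¹CR⁻¹ (apply L⁻¹ on the left and R⁻¹ on the right).
det L = 5; the adjugate gives L⁻¹ = [[-2/5, 3/5], [-1/5, -1/5]].
det R = 5, so R⁻¹ = [[-2, 1, -4], [4/5, -3/5, 9/5], [3/5, -1/5, 8/5]].
L⁻¹C = [[-7, -4, -13], [-7, -5, -10]].
M = (L⁻¹C)R⁻¹ = [[3, -2, 0], [4, -2, 3]].

M = [[3, -2, 0], [4, -2, 3]]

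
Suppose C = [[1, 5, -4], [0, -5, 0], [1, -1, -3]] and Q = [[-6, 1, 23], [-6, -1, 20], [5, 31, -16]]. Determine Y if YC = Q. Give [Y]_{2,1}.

Since C sits to the right of Y, Y = QC⁻¹.
det C = -5; the adjugate gives C⁻¹ = [[-3, -19/5, 4], [0, -1/5, 0], [-1, -6/5, 1]].
Y = QC⁻¹ = [[-6, 1, 23], [-6, -1, 20], [5, 31, -16]] · [[-3, -19/5, 4], [0, -1/5, 0], [-1, -6/5, 1]] = [[-5, -5, -1], [-2, -1, -4], [1, -6, 4]].

-2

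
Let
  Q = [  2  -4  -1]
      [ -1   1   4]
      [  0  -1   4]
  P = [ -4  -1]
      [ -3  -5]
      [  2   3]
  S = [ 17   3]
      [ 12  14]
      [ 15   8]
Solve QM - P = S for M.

M = [[-2, -4], [-5, -3], [3, 2]]

QM = S + P = [[13, 2], [9, 9], [17, 11]].
Left-multiplying both sides by Q⁻¹ gives M = Q⁻¹(S + P).
det Q = -1, so Q⁻¹ = [[-8, -17, 15], [-4, -8, 7], [-1, -2, 2]].
M = Q⁻¹(S + P) = [[-2, -4], [-5, -3], [3, 2]].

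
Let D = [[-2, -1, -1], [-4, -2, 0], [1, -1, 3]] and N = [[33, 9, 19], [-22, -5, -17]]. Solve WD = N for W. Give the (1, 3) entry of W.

Since D sits to the right of W, W = ND⁻¹.
det D = -6, so D⁻¹ = [[1, -2/3, 1/3], [-2, 5/6, -2/3], [-1, 1/2, 0]].
W = ND⁻¹ = [[33, 9, 19], [-22, -5, -17]] · [[1, -2/3, 1/3], [-2, 5/6, -2/3], [-1, 1/2, 0]] = [[-4, -5, 5], [5, 2, -4]].

5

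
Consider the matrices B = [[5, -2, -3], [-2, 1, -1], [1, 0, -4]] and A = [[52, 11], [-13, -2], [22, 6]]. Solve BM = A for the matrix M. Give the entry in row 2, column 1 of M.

-5

Left-multiplying both sides by B⁻¹ gives M = B⁻¹A.
B has determinant 1; B⁻¹ = [[-4, -8, 5], [-9, -17, 11], [-1, -2, 1]].
M = B⁻¹A = [[-4, -8, 5], [-9, -17, 11], [-1, -2, 1]] · [[52, 11], [-13, -2], [22, 6]] = [[6, 2], [-5, 1], [-4, -1]].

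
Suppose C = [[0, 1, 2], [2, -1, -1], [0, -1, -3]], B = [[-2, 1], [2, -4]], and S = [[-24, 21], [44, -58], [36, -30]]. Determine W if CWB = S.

W = [[-3, 5], [-1, -1], [5, -1]]

Isolating W: multiply by C⁻¹ from the left and B⁻¹ from the right, so W = C⁻¹SB⁻¹.
C has determinant 2; C⁻¹ = [[1, 1/2, 1/2], [3, 0, 2], [-1, 0, -1]].
det B = 6; the adjugate gives B⁻¹ = [[-2/3, -1/6], [-1/3, -1/3]].
C⁻¹S = [[16, -23], [0, 3], [-12, 9]].
W = (C⁻¹S)B⁻¹ = [[-3, 5], [-1, -1], [5, -1]].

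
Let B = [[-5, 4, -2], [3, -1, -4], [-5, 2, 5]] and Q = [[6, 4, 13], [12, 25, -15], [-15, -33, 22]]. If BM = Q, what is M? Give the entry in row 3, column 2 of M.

-5

B is on the left of M, so left-multiply by B⁻¹: M = B⁻¹Q.
B has determinant 3; B⁻¹ = [[1, -8, -6], [5/3, -35/3, -26/3], [1/3, -10/3, -7/3]].
M = B⁻¹Q = [[1, -8, -6], [5/3, -35/3, -26/3], [1/3, -10/3, -7/3]] · [[6, 4, 13], [12, 25, -15], [-15, -33, 22]] = [[0, 2, 1], [0, 1, 6], [-3, -5, 3]].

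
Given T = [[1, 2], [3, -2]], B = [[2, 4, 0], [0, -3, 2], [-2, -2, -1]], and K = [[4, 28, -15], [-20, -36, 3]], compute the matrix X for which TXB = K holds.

X = [[1, 0, 3], [-2, -5, -4]]

X = T⁻¹KB⁻¹ (apply T⁻¹ on the left and B⁻¹ on the right).
T has determinant -8; T⁻¹ = [[1/4, 1/4], [3/8, -1/8]].
B has determinant -2; B⁻¹ = [[-7/2, -2, -4], [2, 1, 2], [3, 2, 3]].
T⁻¹K = [[-4, -2, -3], [4, 15, -6]].
X = (T⁻¹K)B⁻¹ = [[1, 0, 3], [-2, -5, -4]].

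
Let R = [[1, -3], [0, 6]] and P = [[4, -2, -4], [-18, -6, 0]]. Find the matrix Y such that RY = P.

Left-multiplying both sides by R⁻¹ gives Y = R⁻¹P.
det R = 6; the adjugate gives R⁻¹ = [[1, 1/2], [0, 1/6]].
Y = R⁻¹P = [[1, 1/2], [0, 1/6]] · [[4, -2, -4], [-18, -6, 0]] = [[-5, -5, -4], [-3, -1, 0]].

Y = [[-5, -5, -4], [-3, -1, 0]]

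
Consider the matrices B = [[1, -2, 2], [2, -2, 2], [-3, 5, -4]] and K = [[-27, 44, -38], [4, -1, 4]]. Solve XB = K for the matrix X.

Since B sits to the right of X, X = KB⁻¹.
B has determinant 2; B⁻¹ = [[-1, 1, 0], [1, 1, 1], [2, 1/2, 1]].
X = KB⁻¹ = [[-27, 44, -38], [4, -1, 4]] · [[-1, 1, 0], [1, 1, 1], [2, 1/2, 1]] = [[-5, -2, 6], [3, 5, 3]].

X = [[-5, -2, 6], [3, 5, 3]]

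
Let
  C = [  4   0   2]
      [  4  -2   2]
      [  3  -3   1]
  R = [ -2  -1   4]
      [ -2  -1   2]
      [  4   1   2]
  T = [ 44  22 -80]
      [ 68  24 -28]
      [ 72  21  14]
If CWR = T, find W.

Left-multiply by C⁻¹ and right-multiply by R⁻¹: W = C⁻¹TR⁻¹.
det C = 4, so C⁻¹ = [[1, -3/2, 1], [1/2, -1/2, 0], [-3/2, 3, -2]].
det R = 4; the adjugate gives R⁻¹ = [[-1, 3/2, 1/2], [3, -5, -1], [1/2, -1/2, 0]].
C⁻¹T = [[14, 7, -24], [-12, -1, -26], [-6, -3, 8]].
W = (C⁻¹T)R⁻¹ = [[-5, -2, 0], [-4, 0, -5], [1, 2, 0]].

W = [[-5, -2, 0], [-4, 0, -5], [1, 2, 0]]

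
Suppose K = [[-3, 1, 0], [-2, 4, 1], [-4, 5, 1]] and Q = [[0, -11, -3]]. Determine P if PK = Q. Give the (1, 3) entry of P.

K is on the right of P, so right-multiply by K⁻¹: P = QK⁻¹.
det K = 1; the adjugate gives K⁻¹ = [[-1, -1, 1], [-2, -3, 3], [6, 11, -10]].
P = QK⁻¹ = [[0, -11, -3]] · [[-1, -1, 1], [-2, -3, 3], [6, 11, -10]] = [[4, 0, -3]].

-3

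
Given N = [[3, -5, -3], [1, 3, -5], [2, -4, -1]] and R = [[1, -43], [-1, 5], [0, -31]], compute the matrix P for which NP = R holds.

P = [[-5, -5], [-2, 5], [-2, 1]]

Since N multiplies P on the left, P = N⁻¹R.
N has determinant 6; N⁻¹ = [[-23/6, 7/6, 17/3], [-3/2, 1/2, 2], [-5/3, 1/3, 7/3]].
P = N⁻¹R = [[-23/6, 7/6, 17/3], [-3/2, 1/2, 2], [-5/3, 1/3, 7/3]] · [[1, -43], [-1, 5], [0, -31]] = [[-5, -5], [-2, 5], [-2, 1]].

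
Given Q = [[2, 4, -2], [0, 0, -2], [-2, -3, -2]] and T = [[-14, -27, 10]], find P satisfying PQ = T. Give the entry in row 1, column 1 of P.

-6

Since Q sits to the right of P, P = TQ⁻¹.
det Q = 4; the adjugate gives Q⁻¹ = [[-3/2, 7/2, -2], [1, -2, 1], [0, -1/2, 0]].
P = TQ⁻¹ = [[-14, -27, 10]] · [[-3/2, 7/2, -2], [1, -2, 1], [0, -1/2, 0]] = [[-6, 0, 1]].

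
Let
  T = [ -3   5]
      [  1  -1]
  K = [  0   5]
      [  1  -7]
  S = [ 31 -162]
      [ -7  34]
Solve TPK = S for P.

P = [[-2, -2], [1, 5]]

P = T⁻¹SK⁻¹ (apply T⁻¹ on the left and K⁻¹ on the right).
det T = -2; the adjugate gives T⁻¹ = [[1/2, 5/2], [1/2, 3/2]].
det K = -5, so K⁻¹ = [[7/5, 1], [1/5, 0]].
T⁻¹S = [[-2, 4], [5, -30]].
P = (T⁻¹S)K⁻¹ = [[-2, -2], [1, 5]].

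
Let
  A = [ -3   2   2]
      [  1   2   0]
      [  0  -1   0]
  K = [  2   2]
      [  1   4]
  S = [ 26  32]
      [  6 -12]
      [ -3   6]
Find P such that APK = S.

Left-multiply by A⁻¹ and right-multiply by K⁻¹: P = A⁻¹SK⁻¹.
det A = -2; the adjugate gives A⁻¹ = [[0, 1, 2], [0, 0, -1], [1/2, 3/2, 4]].
det K = 6, so K⁻¹ = [[2/3, -1/3], [-1/6, 1/3]].
A⁻¹S = [[0, 0], [3, -6], [10, 22]].
P = (A⁻¹S)K⁻¹ = [[0, 0], [3, -3], [3, 4]].

P = [[0, 0], [3, -3], [3, 4]]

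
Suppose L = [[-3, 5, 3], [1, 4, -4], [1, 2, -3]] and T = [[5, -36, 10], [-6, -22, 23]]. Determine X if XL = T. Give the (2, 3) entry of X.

-1

Right-multiplying both sides by L⁻¹ gives X = TL⁻¹.
det L = 1, so L⁻¹ = [[-4, 21, -32], [-1, 6, -9], [-2, 11, -17]].
X = TL⁻¹ = [[5, -36, 10], [-6, -22, 23]] · [[-4, 21, -32], [-1, 6, -9], [-2, 11, -17]] = [[-4, -1, -6], [0, -5, -1]].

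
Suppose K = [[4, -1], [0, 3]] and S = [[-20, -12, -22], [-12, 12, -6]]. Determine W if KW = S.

W = [[-6, -2, -6], [-4, 4, -2]]

Since K multiplies W on the left, W = K⁻¹S.
det K = 12, so K⁻¹ = [[1/4, 1/12], [0, 1/3]].
W = K⁻¹S = [[1/4, 1/12], [0, 1/3]] · [[-20, -12, -22], [-12, 12, -6]] = [[-6, -2, -6], [-4, 4, -2]].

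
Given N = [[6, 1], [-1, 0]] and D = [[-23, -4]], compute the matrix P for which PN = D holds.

Since N sits to the right of P, P = DN⁻¹.
det N = 1; the adjugate gives N⁻¹ = [[0, -1], [1, 6]].
P = DN⁻¹ = [[-23, -4]] · [[0, -1], [1, 6]] = [[-4, -1]].

P = [[-4, -1]]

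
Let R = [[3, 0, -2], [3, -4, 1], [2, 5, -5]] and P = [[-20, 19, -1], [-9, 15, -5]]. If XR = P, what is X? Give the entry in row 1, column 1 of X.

0

R is on the right of X, so right-multiply by R⁻¹: X = PR⁻¹.
R has determinant -1; R⁻¹ = [[-15, 10, 8], [-17, 11, 9], [-23, 15, 12]].
X = PR⁻¹ = [[-20, 19, -1], [-9, 15, -5]] · [[-15, 10, 8], [-17, 11, 9], [-23, 15, 12]] = [[0, -6, -1], [-5, 0, 3]].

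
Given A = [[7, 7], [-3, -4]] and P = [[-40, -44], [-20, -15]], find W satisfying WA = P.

W = [[-4, 4], [-5, -5]]

A is on the right of W, so right-multiply by A⁻¹: W = PA⁻¹.
A has determinant -7; A⁻¹ = [[4/7, 1], [-3/7, -1]].
W = PA⁻¹ = [[-40, -44], [-20, -15]] · [[4/7, 1], [-3/7, -1]] = [[-4, 4], [-5, -5]].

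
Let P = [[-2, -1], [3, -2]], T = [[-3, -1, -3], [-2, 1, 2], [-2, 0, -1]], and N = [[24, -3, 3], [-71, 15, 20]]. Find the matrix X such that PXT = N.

Left-multiply by P⁻¹ and right-multiply by T⁻¹: X = P⁻¹NT⁻¹.
det P = 7, so P⁻¹ = [[-2/7, 1/7], [-3/7, -2/7]].
det T = 3; the adjugate gives T⁻¹ = [[-1/3, -1/3, 1/3], [-2, -1, 4], [2/3, 2/3, -5/3]].
P⁻¹N = [[-17, 3, 2], [10, -3, -7]].
X = (P⁻¹N)T⁻¹ = [[1, 4, 3], [-2, -5, 3]].

X = [[1, 4, 3], [-2, -5, 3]]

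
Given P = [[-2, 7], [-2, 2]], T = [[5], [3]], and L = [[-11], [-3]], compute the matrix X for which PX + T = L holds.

PX = L − T = [[-16], [-6]].
P is on the left of X, so left-multiply by P⁻¹: X = P⁻¹(L − T).
det P = 10, so P⁻¹ = [[1/5, -7/10], [1/5, -1/5]].
X = P⁻¹(L − T) = [[1], [-2]].

X = [[1], [-2]]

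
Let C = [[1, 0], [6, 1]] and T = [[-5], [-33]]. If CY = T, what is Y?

Y = [[-5], [-3]]

Since C multiplies Y on the left, Y = C⁻¹T.
det C = 1, so C⁻¹ = [[1, 0], [-6, 1]].
Y = C⁻¹T = [[1, 0], [-6, 1]] · [[-5], [-33]] = [[-5], [-3]].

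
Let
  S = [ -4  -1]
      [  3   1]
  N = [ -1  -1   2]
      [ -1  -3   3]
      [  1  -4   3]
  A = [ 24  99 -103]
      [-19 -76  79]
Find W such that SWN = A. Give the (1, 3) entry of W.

Left-multiply by S⁻¹ and right-multiply by N⁻¹: W = S⁻¹AN⁻¹.
det S = -1; the adjugate gives S⁻¹ = [[-1, -1], [3, 4]].
det N = 5, so N⁻¹ = [[3/5, -1, 3/5], [6/5, -1, 1/5], [7/5, -1, 2/5]].
S⁻¹A = [[-5, -23, 24], [-4, -7, 7]].
W = (S⁻¹A)N⁻¹ = [[3, 4, 2], [-1, 4, -1]].

2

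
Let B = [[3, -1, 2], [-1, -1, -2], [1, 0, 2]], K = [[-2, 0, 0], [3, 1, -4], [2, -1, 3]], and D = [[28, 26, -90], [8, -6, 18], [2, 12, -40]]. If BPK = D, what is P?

Left-multiply by B⁻¹ and right-multiply by K⁻¹: P = B⁻¹DK⁻¹.
det B = -4; the adjugate gives B⁻¹ = [[1/2, -1/2, -1], [0, -1, -1], [-1/4, 1/4, 1]].
K has determinant 2; K⁻¹ = [[-1/2, 0, 0], [-17/2, -3, -4], [-5/2, -1, -1]].
B⁻¹D = [[8, 4, -14], [-10, -6, 22], [-3, 4, -13]].
P = (B⁻¹D)K⁻¹ = [[-3, 2, -2], [1, -4, 2], [0, 1, -3]].

P = [[-3, 2, -2], [1, -4, 2], [0, 1, -3]]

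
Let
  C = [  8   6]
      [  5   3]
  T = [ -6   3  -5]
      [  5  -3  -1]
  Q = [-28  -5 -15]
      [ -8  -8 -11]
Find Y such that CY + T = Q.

Y = [[-2, -1, -5], [-1, 0, 5]]

CY = Q − T = [[-22, -8, -10], [-13, -5, -10]].
C is on the left of Y, so left-multiply by C⁻¹: Y = C⁻¹(Q − T).
det C = -6; the adjugate gives C⁻¹ = [[-1/2, 1], [5/6, -4/3]].
Y = C⁻¹(Q − T) = [[-2, -1, -5], [-1, 0, 5]].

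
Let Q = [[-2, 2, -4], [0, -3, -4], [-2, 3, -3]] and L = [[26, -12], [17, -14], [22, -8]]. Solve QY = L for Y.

Since Q multiplies Y on the left, Y = Q⁻¹L.
det Q = -2; the adjugate gives Q⁻¹ = [[-21/2, 3, 10], [-4, 1, 4], [3, -1, -3]].
Y = Q⁻¹L = [[-21/2, 3, 10], [-4, 1, 4], [3, -1, -3]] · [[26, -12], [17, -14], [22, -8]] = [[-2, 4], [1, 2], [-5, 2]].

Y = [[-2, 4], [1, 2], [-5, 2]]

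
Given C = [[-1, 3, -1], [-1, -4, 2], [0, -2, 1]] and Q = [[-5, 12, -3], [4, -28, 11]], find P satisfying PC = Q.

Right-multiplying both sides by C⁻¹ gives P = QC⁻¹.
C has determinant 1; C⁻¹ = [[0, -1, 2], [1, -1, 3], [2, -2, 7]].
P = QC⁻¹ = [[-5, 12, -3], [4, -28, 11]] · [[0, -1, 2], [1, -1, 3], [2, -2, 7]] = [[6, -1, 5], [-6, 2, 1]].

P = [[6, -1, 5], [-6, 2, 1]]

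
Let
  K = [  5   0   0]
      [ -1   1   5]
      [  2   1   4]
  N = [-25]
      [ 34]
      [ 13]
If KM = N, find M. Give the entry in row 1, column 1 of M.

-5

Since K multiplies M on the left, M = K⁻¹N.
K has determinant -5; K⁻¹ = [[1/5, 0, 0], [-14/5, -4, 5], [3/5, 1, -1]].
M = K⁻¹N = [[1/5, 0, 0], [-14/5, -4, 5], [3/5, 1, -1]] · [[-25], [34], [13]] = [[-5], [-1], [6]].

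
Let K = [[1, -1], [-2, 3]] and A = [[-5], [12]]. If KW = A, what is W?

W = [[-3], [2]]

K is on the left of W, so left-multiply by K⁻¹: W = K⁻¹A.
det K = 1; the adjugate gives K⁻¹ = [[3, 1], [2, 1]].
W = K⁻¹A = [[3, 1], [2, 1]] · [[-5], [12]] = [[-3], [2]].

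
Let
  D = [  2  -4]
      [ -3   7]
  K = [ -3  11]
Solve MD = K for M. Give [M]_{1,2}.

5

Right-multiplying both sides by D⁻¹ gives M = KD⁻¹.
det D = 2; the adjugate gives D⁻¹ = [[7/2, 2], [3/2, 1]].
M = KD⁻¹ = [[-3, 11]] · [[7/2, 2], [3/2, 1]] = [[6, 5]].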